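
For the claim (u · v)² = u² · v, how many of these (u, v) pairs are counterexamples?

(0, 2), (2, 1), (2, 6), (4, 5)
2

Testing each pair:
(0, 2): LHS = 0, RHS = 0 → satisfies claim
(2, 1): LHS = 4, RHS = 4 → satisfies claim
(2, 6): LHS = 144, RHS = 24 → counterexample
(4, 5): LHS = 400, RHS = 80 → counterexample

That makes 2 counterexamples.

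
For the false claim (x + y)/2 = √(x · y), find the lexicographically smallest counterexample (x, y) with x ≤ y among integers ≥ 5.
At (5, 5): both sides equal 5, so it holds there.

Substituting (5, 6) into the claim:
LHS = (5 + 6)/2 = 11/2
RHS = √(5 · 6) = √(30) ≈ 5.477

Since LHS ≠ RHS, this pair disproves the claim, and no lexicographically smaller pair (x ≤ y, integers ≥ 5) does.

For instance (7, 10) is also a counterexample (LHS = 17/2, RHS = √(70) ≈ 8.367), but it's lexicographically larger.

Answer: (x, y) = (5, 6)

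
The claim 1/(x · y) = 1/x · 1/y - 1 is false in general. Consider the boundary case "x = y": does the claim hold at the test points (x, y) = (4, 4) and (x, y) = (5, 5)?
No, fails at both test points

At (4, 4): LHS = 1/16 ≠ RHS = -15/16
At (5, 5): LHS = 1/25 ≠ RHS = -24/25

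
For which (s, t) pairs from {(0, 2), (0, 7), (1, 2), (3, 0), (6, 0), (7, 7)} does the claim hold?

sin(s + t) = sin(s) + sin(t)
Testing each pair:
(0, 2): LHS = sin(2) ≈ 0.9093, RHS = sin(2) ≈ 0.9093 → holds
(0, 7): LHS = sin(7) ≈ 0.657, RHS = sin(7) ≈ 0.657 → holds
(1, 2): LHS = sin(3) ≈ 0.1411, RHS = sin(1) + sin(2) ≈ 1.751 → fails
(3, 0): LHS = sin(3) ≈ 0.1411, RHS = sin(3) ≈ 0.1411 → holds
(6, 0): LHS = sin(6) ≈ -0.2794, RHS = sin(6) ≈ -0.2794 → holds
(7, 7): LHS = sin(14) ≈ 0.9906, RHS = 2·sin(7) ≈ 1.314 → fails

4 of 6 pairs satisfy the claim.

Answer: (0, 2), (0, 7), (3, 0), (6, 0)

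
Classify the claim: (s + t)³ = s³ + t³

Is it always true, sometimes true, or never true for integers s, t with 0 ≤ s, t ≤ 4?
It holds at (s, t) = (0, 4) (both sides equal 64), but fails at (s, t) = (3, 2) (LHS = 125, RHS = 35).

Answer: Sometimes true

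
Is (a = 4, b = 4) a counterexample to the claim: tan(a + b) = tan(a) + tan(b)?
Substituting a = 4, b = 4:
LHS = tan(4 + 4) = tan(8) ≈ -6.8
RHS = tan(4) + tan(4) = 2·tan(4) ≈ 2.316

Since LHS ≠ RHS, this pair disproves the claim.

Answer: Yes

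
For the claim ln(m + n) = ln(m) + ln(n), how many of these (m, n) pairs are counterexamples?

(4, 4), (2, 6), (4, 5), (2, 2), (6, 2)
Testing each pair:
(4, 4): LHS = ln(8) ≈ 2.079, RHS = 2·ln(4) ≈ 2.773 → counterexample
(2, 6): LHS = ln(8) ≈ 2.079, RHS = ln(2) + ln(6) ≈ 2.485 → counterexample
(4, 5): LHS = ln(9) ≈ 2.197, RHS = ln(4) + ln(5) ≈ 2.996 → counterexample
(2, 2): LHS = ln(4) ≈ 1.386, RHS = 2·ln(2) ≈ 1.386 → satisfies claim
(6, 2): LHS = ln(8) ≈ 2.079, RHS = ln(2) + ln(6) ≈ 2.485 → counterexample

That makes 4 counterexamples.

Answer: 4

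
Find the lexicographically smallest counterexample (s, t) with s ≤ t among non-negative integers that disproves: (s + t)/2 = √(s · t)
Substituting (0, 1) into the claim:
LHS = (0 + 1)/2 = 1/2
RHS = √(0 · 1) = 0

Since LHS ≠ RHS, this pair disproves the claim, and no lexicographically smaller pair (s ≤ t, non-negative integers) does.

For instance (3, 6) is also a counterexample (LHS = 9/2, RHS = 3·√(2) ≈ 4.243), but it's lexicographically larger.

Answer: (s, t) = (0, 1)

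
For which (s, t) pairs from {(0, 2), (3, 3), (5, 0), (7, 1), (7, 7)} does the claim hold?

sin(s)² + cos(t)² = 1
Testing each pair:
(0, 2): LHS = cos(2)² ≈ 0.1732, RHS = 1 → fails
(3, 3): LHS = sin(3)² + cos(3)² = 1, RHS = 1 → holds
(5, 0): LHS = sin(5)² + 1 ≈ 1.92, RHS = 1 → fails
(7, 1): LHS = cos(1)² + sin(7)² ≈ 0.7236, RHS = 1 → fails
(7, 7): LHS = sin(7)² + cos(7)² = 1, RHS = 1 → holds

2 of 5 pairs satisfy the claim.

Answer: (3, 3), (7, 7)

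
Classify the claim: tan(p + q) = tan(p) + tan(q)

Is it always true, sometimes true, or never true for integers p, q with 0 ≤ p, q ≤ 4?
Sometimes true

It holds at (p, q) = (2, 0) (both sides equal tan(2) ≈ -2.185), but fails at (p, q) = (1, 3) (LHS = tan(4) ≈ 1.158, RHS = tan(3) + tan(1) ≈ 1.415).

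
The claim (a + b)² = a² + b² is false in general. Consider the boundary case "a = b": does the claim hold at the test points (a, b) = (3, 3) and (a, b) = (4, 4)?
At (3, 3): LHS = 36 ≠ RHS = 18
At (4, 4): LHS = 64 ≠ RHS = 32

Answer: No, fails at both test points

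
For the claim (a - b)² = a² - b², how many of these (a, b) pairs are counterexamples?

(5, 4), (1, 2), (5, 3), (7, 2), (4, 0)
4

Testing each pair:
(5, 4): LHS = 1, RHS = 9 → counterexample
(1, 2): LHS = 1, RHS = -3 → counterexample
(5, 3): LHS = 4, RHS = 16 → counterexample
(7, 2): LHS = 25, RHS = 45 → counterexample
(4, 0): LHS = 16, RHS = 16 → satisfies claim

That makes 4 counterexamples.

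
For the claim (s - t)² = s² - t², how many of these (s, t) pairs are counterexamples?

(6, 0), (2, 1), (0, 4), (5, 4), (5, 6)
4

Testing each pair:
(6, 0): LHS = 36, RHS = 36 → satisfies claim
(2, 1): LHS = 1, RHS = 3 → counterexample
(0, 4): LHS = 16, RHS = -16 → counterexample
(5, 4): LHS = 1, RHS = 9 → counterexample
(5, 6): LHS = 1, RHS = -11 → counterexample

That makes 4 counterexamples.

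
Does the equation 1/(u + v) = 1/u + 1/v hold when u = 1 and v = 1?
Substituting u = 1, v = 1:

LHS = 1/(1 + 1) = 1/2
RHS = 1/1 + 1/1 = 2

LHS ≠ RHS, so the equation does not hold at this point.

Answer: Fails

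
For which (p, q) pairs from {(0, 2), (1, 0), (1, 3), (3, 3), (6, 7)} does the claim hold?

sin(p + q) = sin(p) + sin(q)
(0, 2), (1, 0)

Testing each pair:
(0, 2): LHS = sin(2) ≈ 0.9093, RHS = sin(2) ≈ 0.9093 → holds
(1, 0): LHS = sin(1) ≈ 0.8415, RHS = sin(1) ≈ 0.8415 → holds
(1, 3): LHS = sin(4) ≈ -0.7568, RHS = sin(3) + sin(1) ≈ 0.9826 → fails
(3, 3): LHS = sin(6) ≈ -0.2794, RHS = 2·sin(3) ≈ 0.2822 → fails
(6, 7): LHS = sin(13) ≈ 0.4202, RHS = sin(6) + sin(7) ≈ 0.3776 → fails

2 of 5 pairs satisfy the claim.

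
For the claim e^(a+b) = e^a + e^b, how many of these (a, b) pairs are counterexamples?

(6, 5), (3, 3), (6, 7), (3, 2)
4

Testing each pair:
(6, 5): LHS = e^11 ≈ 59874.1, RHS = e^5 + e^6 ≈ 551.8 → counterexample
(3, 3): LHS = e^6 ≈ 403.4, RHS = 2·e^3 ≈ 40.17 → counterexample
(6, 7): LHS = e^13 ≈ 442413.4, RHS = e^6 + e^7 ≈ 1500 → counterexample
(3, 2): LHS = e^5 ≈ 148.4, RHS = e^2 + e^3 ≈ 27.47 → counterexample

That makes 4 counterexamples.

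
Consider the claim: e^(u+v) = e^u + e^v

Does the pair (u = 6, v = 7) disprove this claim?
Yes

Substituting u = 6, v = 7:
LHS = e^(6+7) = e^13 ≈ 442413.4
RHS = e^6 + e^7 ≈ 1500

Since LHS ≠ RHS, this pair disproves the claim.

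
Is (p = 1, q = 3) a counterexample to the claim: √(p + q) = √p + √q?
Substituting p = 1, q = 3:
LHS = √(1 + 3) = 2
RHS = √1 + √3 = 1 + √(3) ≈ 2.732

Since LHS ≠ RHS, this pair disproves the claim.

Answer: Yes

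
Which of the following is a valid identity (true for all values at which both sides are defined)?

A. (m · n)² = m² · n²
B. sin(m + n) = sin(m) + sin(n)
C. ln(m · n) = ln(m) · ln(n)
A: holds — e.g. at (1, 1), both sides equal 1.
B: fails at (4, 4) — LHS = sin(8) ≈ 0.9894, RHS = 2·sin(4) ≈ -1.514.
C: fails at (2, 3) — LHS = ln(6) ≈ 1.792, RHS = ln(2)·ln(3) ≈ 0.7615.

Answer: A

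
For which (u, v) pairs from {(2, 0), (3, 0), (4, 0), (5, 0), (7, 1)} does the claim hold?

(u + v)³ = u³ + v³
(2, 0), (3, 0), (4, 0), (5, 0)

Testing each pair:
(2, 0): LHS = 8, RHS = 8 → holds
(3, 0): LHS = 27, RHS = 27 → holds
(4, 0): LHS = 64, RHS = 64 → holds
(5, 0): LHS = 125, RHS = 125 → holds
(7, 1): LHS = 512, RHS = 344 → fails

4 of 5 pairs satisfy the claim.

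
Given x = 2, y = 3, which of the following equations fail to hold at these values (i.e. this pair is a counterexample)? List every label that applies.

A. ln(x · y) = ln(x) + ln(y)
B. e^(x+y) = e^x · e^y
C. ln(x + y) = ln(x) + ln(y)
Evaluating each claim at the given values:
A. LHS = ln(6) ≈ 1.792, RHS = ln(2) + ln(3) ≈ 1.792 → holds here (LHS = RHS)
B. LHS = e^5 ≈ 148.4, RHS = e^5 ≈ 148.4 → holds here (LHS = RHS)
C. LHS = ln(5) ≈ 1.609, RHS = ln(2) + ln(3) ≈ 1.792 → fails here (LHS ≠ RHS)

Answer: C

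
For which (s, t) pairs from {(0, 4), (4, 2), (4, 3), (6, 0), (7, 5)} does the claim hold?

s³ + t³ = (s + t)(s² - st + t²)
All pairs

Testing each pair:
(0, 4): LHS = 64, RHS = 64 → holds
(4, 2): LHS = 72, RHS = 72 → holds
(4, 3): LHS = 91, RHS = 91 → holds
(6, 0): LHS = 216, RHS = 216 → holds
(7, 5): LHS = 468, RHS = 468 → holds

Every pair satisfies the claim.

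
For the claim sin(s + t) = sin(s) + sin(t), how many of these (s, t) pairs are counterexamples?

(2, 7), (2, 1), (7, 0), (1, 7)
Testing each pair:
(2, 7): LHS = sin(9) ≈ 0.4121, RHS = sin(7) + sin(2) ≈ 1.566 → counterexample
(2, 1): LHS = sin(3) ≈ 0.1411, RHS = sin(1) + sin(2) ≈ 1.751 → counterexample
(7, 0): LHS = sin(7) ≈ 0.657, RHS = sin(7) ≈ 0.657 → satisfies claim
(1, 7): LHS = sin(8) ≈ 0.9894, RHS = sin(7) + sin(1) ≈ 1.498 → counterexample

That makes 3 counterexamples.

Answer: 3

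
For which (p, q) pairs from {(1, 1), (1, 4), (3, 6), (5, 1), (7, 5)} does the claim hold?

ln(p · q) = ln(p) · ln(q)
(1, 1)

Testing each pair:
(1, 1): LHS = 0, RHS = 0 → holds
(1, 4): LHS = ln(4) ≈ 1.386, RHS = 0 → fails
(3, 6): LHS = ln(18) ≈ 2.89, RHS = ln(3)·ln(6) ≈ 1.968 → fails
(5, 1): LHS = ln(5) ≈ 1.609, RHS = 0 → fails
(7, 5): LHS = ln(35) ≈ 3.555, RHS = ln(5)·ln(7) ≈ 3.132 → fails

1 of 5 pairs satisfies the claim.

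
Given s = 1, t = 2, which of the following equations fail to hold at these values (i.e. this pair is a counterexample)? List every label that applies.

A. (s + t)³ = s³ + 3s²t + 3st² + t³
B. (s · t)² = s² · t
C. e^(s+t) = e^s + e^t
Evaluating each claim at the given values:
A. LHS = 27, RHS = 27 → holds here (LHS = RHS)
B. LHS = 4, RHS = 2 → fails here (LHS ≠ RHS)
C. LHS = e^3 ≈ 20.09, RHS = e + e^2 ≈ 10.11 → fails here (LHS ≠ RHS)

Answer: B, C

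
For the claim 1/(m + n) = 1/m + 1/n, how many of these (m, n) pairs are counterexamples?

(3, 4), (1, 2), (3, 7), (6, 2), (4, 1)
5

Testing each pair:
(3, 4): LHS = 1/7, RHS = 7/12 → counterexample
(1, 2): LHS = 1/3, RHS = 3/2 → counterexample
(3, 7): LHS = 1/10, RHS = 10/21 → counterexample
(6, 2): LHS = 1/8, RHS = 2/3 → counterexample
(4, 1): LHS = 1/5, RHS = 5/4 → counterexample

That makes 5 counterexamples.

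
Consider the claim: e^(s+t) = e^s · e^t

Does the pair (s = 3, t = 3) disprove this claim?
No

Substituting s = 3, t = 3:
LHS = e^(3+3) = e^6 ≈ 403.4
RHS = e^3 · e^3 = e^6 ≈ 403.4

The sides agree, so this pair does not disprove the claim.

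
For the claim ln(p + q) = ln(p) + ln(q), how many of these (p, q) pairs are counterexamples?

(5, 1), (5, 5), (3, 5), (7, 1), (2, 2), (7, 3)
Testing each pair:
(5, 1): LHS = ln(6) ≈ 1.792, RHS = ln(5) ≈ 1.609 → counterexample
(5, 5): LHS = ln(10) ≈ 2.303, RHS = 2·ln(5) ≈ 3.219 → counterexample
(3, 5): LHS = ln(8) ≈ 2.079, RHS = ln(3) + ln(5) ≈ 2.708 → counterexample
(7, 1): LHS = ln(8) ≈ 2.079, RHS = ln(7) ≈ 1.946 → counterexample
(2, 2): LHS = ln(4) ≈ 1.386, RHS = 2·ln(2) ≈ 1.386 → satisfies claim
(7, 3): LHS = ln(10) ≈ 2.303, RHS = ln(3) + ln(7) ≈ 3.045 → counterexample

That makes 5 counterexamples.

Answer: 5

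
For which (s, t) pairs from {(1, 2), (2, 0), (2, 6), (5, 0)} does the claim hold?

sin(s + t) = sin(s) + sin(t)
(2, 0), (5, 0)

Testing each pair:
(1, 2): LHS = sin(3) ≈ 0.1411, RHS = sin(1) + sin(2) ≈ 1.751 → fails
(2, 0): LHS = sin(2) ≈ 0.9093, RHS = sin(2) ≈ 0.9093 → holds
(2, 6): LHS = sin(8) ≈ 0.9894, RHS = sin(6) + sin(2) ≈ 0.6299 → fails
(5, 0): LHS = sin(5) ≈ -0.9589, RHS = sin(5) ≈ -0.9589 → holds

2 of 4 pairs satisfy the claim.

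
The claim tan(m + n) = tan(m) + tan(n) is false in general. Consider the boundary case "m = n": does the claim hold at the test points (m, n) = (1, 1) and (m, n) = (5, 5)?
No, fails at both test points

At (1, 1): LHS = tan(2) ≈ -2.185 ≠ RHS = 2·tan(1) ≈ 3.115
At (5, 5): LHS = tan(10) ≈ 0.6484 ≠ RHS = 2·tan(5) ≈ -6.761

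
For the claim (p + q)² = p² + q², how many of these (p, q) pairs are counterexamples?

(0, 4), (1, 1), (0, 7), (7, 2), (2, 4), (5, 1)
Testing each pair:
(0, 4): LHS = 16, RHS = 16 → satisfies claim
(1, 1): LHS = 4, RHS = 2 → counterexample
(0, 7): LHS = 49, RHS = 49 → satisfies claim
(7, 2): LHS = 81, RHS = 53 → counterexample
(2, 4): LHS = 36, RHS = 20 → counterexample
(5, 1): LHS = 36, RHS = 26 → counterexample

That makes 4 counterexamples.

Answer: 4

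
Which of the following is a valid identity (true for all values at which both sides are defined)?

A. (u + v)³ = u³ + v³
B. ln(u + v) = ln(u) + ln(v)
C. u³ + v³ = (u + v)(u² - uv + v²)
C

A: fails at (1, 3) — LHS = 64, RHS = 28.
B: fails at (3, 5) — LHS = ln(8) ≈ 2.079, RHS = ln(3) + ln(5) ≈ 2.708.
C: holds — e.g. at (1, 1), both sides equal 2.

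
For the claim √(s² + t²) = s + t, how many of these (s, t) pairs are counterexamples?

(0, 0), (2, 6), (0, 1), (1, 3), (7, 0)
Testing each pair:
(0, 0): LHS = 0, RHS = 0 → satisfies claim
(2, 6): LHS = 2·√(10) ≈ 6.325, RHS = 8 → counterexample
(0, 1): LHS = 1, RHS = 1 → satisfies claim
(1, 3): LHS = √(10) ≈ 3.162, RHS = 4 → counterexample
(7, 0): LHS = 7, RHS = 7 → satisfies claim

That makes 2 counterexamples.

Answer: 2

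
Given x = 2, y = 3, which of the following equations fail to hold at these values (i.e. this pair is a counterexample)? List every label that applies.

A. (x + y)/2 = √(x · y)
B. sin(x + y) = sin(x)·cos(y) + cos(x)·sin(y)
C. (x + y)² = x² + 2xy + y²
A

Evaluating each claim at the given values:
A. LHS = 5/2, RHS = √(6) ≈ 2.449 → fails here (LHS ≠ RHS)
B. LHS = sin(5) ≈ -0.9589, RHS = sin(2)·cos(3) + sin(3)·cos(2) ≈ -0.9589 → holds here (LHS = RHS)
C. LHS = 25, RHS = 25 → holds here (LHS = RHS)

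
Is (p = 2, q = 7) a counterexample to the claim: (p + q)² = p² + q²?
Yes

Substituting p = 2, q = 7:
LHS = (2 + 7)² = 81
RHS = 2² + 7² = 53

Since LHS ≠ RHS, this pair disproves the claim.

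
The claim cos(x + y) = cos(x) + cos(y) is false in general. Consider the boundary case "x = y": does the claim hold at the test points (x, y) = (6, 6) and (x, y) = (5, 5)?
No, fails at both test points

At (6, 6): LHS = cos(12) ≈ 0.8439 ≠ RHS = 2·cos(6) ≈ 1.92
At (5, 5): LHS = cos(10) ≈ -0.8391 ≠ RHS = 2·cos(5) ≈ 0.5673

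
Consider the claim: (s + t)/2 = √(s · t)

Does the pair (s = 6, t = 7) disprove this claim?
Substituting s = 6, t = 7:
LHS = (6 + 7)/2 = 13/2
RHS = √(6 · 7) = √(42) ≈ 6.481

Since LHS ≠ RHS, this pair disproves the claim.

Answer: Yes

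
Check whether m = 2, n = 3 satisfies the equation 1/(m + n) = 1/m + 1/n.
Fails

Substituting m = 2, n = 3:

LHS = 1/(2 + 3) = 1/5
RHS = 1/2 + 1/3 = 5/6

LHS ≠ RHS, so the equation does not hold at this point.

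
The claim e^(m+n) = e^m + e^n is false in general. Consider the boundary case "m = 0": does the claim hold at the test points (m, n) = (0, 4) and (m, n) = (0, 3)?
At (0, 4): LHS = e^4 ≈ 54.6 ≠ RHS = 1 + e^4 ≈ 55.6
At (0, 3): LHS = e^3 ≈ 20.09 ≠ RHS = 1 + e^3 ≈ 21.09

Answer: No, fails at both test points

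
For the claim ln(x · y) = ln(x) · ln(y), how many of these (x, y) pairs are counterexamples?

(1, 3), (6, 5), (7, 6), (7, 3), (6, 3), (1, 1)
Testing each pair:
(1, 3): LHS = ln(3) ≈ 1.099, RHS = 0 → counterexample
(6, 5): LHS = ln(30) ≈ 3.401, RHS = ln(5)·ln(6) ≈ 2.884 → counterexample
(7, 6): LHS = ln(42) ≈ 3.738, RHS = ln(6)·ln(7) ≈ 3.487 → counterexample
(7, 3): LHS = ln(21) ≈ 3.045, RHS = ln(3)·ln(7) ≈ 2.138 → counterexample
(6, 3): LHS = ln(18) ≈ 2.89, RHS = ln(3)·ln(6) ≈ 1.968 → counterexample
(1, 1): LHS = 0, RHS = 0 → satisfies claim

That makes 5 counterexamples.

Answer: 5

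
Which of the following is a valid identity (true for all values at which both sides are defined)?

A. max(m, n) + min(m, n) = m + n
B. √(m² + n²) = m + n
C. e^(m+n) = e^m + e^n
A

A: holds — e.g. at (3, 3), both sides equal 6.
B: fails at (3, 5) — LHS = √(34) ≈ 5.831, RHS = 8.
C: fails at (2, 5) — LHS = e^7 ≈ 1097, RHS = e^2 + e^5 ≈ 155.8.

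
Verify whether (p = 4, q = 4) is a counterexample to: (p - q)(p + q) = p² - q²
No

Substituting p = 4, q = 4:
LHS = (4 - 4)(4 + 4) = 0
RHS = 4² - 4² = 0

The sides agree, so this pair does not disprove the claim.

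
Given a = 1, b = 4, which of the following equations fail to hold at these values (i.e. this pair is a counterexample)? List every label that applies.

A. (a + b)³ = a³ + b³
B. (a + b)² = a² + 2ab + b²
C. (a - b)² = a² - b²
A, C

Evaluating each claim at the given values:
A. LHS = 125, RHS = 65 → fails here (LHS ≠ RHS)
B. LHS = 25, RHS = 25 → holds here (LHS = RHS)
C. LHS = 9, RHS = -15 → fails here (LHS ≠ RHS)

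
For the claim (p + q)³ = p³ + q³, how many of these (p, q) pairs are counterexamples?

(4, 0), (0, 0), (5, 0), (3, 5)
Testing each pair:
(4, 0): LHS = 64, RHS = 64 → satisfies claim
(0, 0): LHS = 0, RHS = 0 → satisfies claim
(5, 0): LHS = 125, RHS = 125 → satisfies claim
(3, 5): LHS = 512, RHS = 152 → counterexample

That makes 1 counterexample.

Answer: 1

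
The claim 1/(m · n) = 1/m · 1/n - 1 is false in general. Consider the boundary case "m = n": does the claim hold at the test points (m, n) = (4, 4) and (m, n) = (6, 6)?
At (4, 4): LHS = 1/16 ≠ RHS = -15/16
At (6, 6): LHS = 1/36 ≠ RHS = -35/36

Answer: No, fails at both test points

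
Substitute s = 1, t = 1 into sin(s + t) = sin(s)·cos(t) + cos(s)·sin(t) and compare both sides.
LHS = sin(1 + 1) = sin(2) ≈ 0.9093
RHS = sin(1)·cos(1) + cos(1)·sin(1) = 2·sin(1)·cos(1) ≈ 0.9093

LHS = RHS: the two sides agree.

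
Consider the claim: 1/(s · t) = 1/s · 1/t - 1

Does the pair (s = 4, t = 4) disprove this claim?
Yes

Substituting s = 4, t = 4:
LHS = 1/(4 · 4) = 1/16
RHS = 1/4 · 1/4 - 1 = -15/16

Since LHS ≠ RHS, this pair disproves the claim.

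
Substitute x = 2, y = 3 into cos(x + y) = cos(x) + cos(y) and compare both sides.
LHS = cos(2 + 3) = cos(5) ≈ 0.2837
RHS = cos(2) + cos(3) ≈ -1.406

LHS ≠ RHS (they differ by about 1.69), so the equation does not hold here.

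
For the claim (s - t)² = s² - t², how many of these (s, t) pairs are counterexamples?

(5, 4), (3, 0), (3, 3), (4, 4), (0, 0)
Testing each pair:
(5, 4): LHS = 1, RHS = 9 → counterexample
(3, 0): LHS = 9, RHS = 9 → satisfies claim
(3, 3): LHS = 0, RHS = 0 → satisfies claim
(4, 4): LHS = 0, RHS = 0 → satisfies claim
(0, 0): LHS = 0, RHS = 0 → satisfies claim

That makes 1 counterexample.

Answer: 1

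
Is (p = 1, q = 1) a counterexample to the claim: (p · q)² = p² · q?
No

Substituting p = 1, q = 1:
LHS = (1 · 1)² = 1
RHS = 1² · 1 = 1

The sides agree, so this pair does not disprove the claim.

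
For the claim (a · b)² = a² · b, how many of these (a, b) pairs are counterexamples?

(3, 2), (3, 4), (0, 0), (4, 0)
2

Testing each pair:
(3, 2): LHS = 36, RHS = 18 → counterexample
(3, 4): LHS = 144, RHS = 36 → counterexample
(0, 0): LHS = 0, RHS = 0 → satisfies claim
(4, 0): LHS = 0, RHS = 0 → satisfies claim

That makes 2 counterexamples.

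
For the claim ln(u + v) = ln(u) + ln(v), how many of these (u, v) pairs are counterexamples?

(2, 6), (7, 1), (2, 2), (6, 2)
Testing each pair:
(2, 6): LHS = ln(8) ≈ 2.079, RHS = ln(2) + ln(6) ≈ 2.485 → counterexample
(7, 1): LHS = ln(8) ≈ 2.079, RHS = ln(7) ≈ 1.946 → counterexample
(2, 2): LHS = ln(4) ≈ 1.386, RHS = 2·ln(2) ≈ 1.386 → satisfies claim
(6, 2): LHS = ln(8) ≈ 2.079, RHS = ln(2) + ln(6) ≈ 2.485 → counterexample

That makes 3 counterexamples.

Answer: 3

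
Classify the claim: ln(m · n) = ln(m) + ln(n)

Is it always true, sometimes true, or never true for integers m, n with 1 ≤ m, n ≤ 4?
Always true

The identity holds for every pair in the range. For instance at (m, n) = (2, 3): both sides equal ln(6) ≈ 1.792.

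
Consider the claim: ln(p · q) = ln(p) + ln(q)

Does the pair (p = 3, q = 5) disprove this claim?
Substituting p = 3, q = 5:
LHS = ln(3 · 5) = ln(15) ≈ 2.708
RHS = ln(3) + ln(5) ≈ 2.708

The sides agree, so this pair does not disprove the claim.

Answer: No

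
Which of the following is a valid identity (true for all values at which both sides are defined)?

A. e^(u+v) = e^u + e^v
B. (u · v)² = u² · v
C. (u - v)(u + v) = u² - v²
C

A: fails at (2, 5) — LHS = e^7 ≈ 1097, RHS = e^2 + e^5 ≈ 155.8.
B: fails at (6, 7) — LHS = 1764, RHS = 252.
C: holds — e.g. at (5, 5), both sides equal 0.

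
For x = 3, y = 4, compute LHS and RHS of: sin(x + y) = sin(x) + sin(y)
LHS = sin(3 + 4) = sin(7) ≈ 0.657
RHS = sin(3) + sin(4) ≈ -0.6157

LHS ≠ RHS (they differ by about 1.273), so the equation does not hold here.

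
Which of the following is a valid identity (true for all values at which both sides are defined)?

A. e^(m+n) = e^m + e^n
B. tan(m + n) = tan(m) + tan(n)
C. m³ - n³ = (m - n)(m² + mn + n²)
A: fails at (4, 4) — LHS = e^8 ≈ 2981, RHS = 2·e^4 ≈ 109.2.
B: fails at (3, 7) — LHS = tan(10) ≈ 0.6484, RHS = tan(3) + tan(7) ≈ 0.7289.
C: holds — e.g. at (3, 4), both sides equal -37.

Answer: C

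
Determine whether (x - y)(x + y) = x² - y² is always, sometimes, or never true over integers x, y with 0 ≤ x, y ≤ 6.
Always true

The identity holds for every pair in the range. For instance at (x, y) = (1, 4): both sides equal -15.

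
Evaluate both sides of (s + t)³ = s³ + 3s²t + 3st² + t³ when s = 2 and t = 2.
LHS = (2 + 2)³ = 64
RHS = 2³ + 3·2²·2 + 3·2·2² + 2³ = 64

LHS = RHS: the two sides agree.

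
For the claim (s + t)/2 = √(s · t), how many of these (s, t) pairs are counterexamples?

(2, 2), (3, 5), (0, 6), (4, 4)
2

Testing each pair:
(2, 2): LHS = 2, RHS = 2 → satisfies claim
(3, 5): LHS = 4, RHS = √(15) ≈ 3.873 → counterexample
(0, 6): LHS = 3, RHS = 0 → counterexample
(4, 4): LHS = 4, RHS = 4 → satisfies claim

That makes 2 counterexamples.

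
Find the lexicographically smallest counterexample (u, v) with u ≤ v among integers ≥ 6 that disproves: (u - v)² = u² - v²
(u, v) = (6, 7)

At (6, 6): both sides equal 0, so it holds there.

Substituting (6, 7) into the claim:
LHS = (6 - 7)² = 1
RHS = 6² - 7² = -13

Since LHS ≠ RHS, this pair disproves the claim, and no lexicographically smaller pair (u ≤ v, integers ≥ 6) does.

For instance (6, 11) is also a counterexample (LHS = 25, RHS = -85), but it's lexicographically larger.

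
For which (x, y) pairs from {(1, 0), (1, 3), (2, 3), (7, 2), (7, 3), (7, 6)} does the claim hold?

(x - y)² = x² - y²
Testing each pair:
(1, 0): LHS = 1, RHS = 1 → holds
(1, 3): LHS = 4, RHS = -8 → fails
(2, 3): LHS = 1, RHS = -5 → fails
(7, 2): LHS = 25, RHS = 45 → fails
(7, 3): LHS = 16, RHS = 40 → fails
(7, 6): LHS = 1, RHS = 13 → fails

1 of 6 pairs satisfies the claim.

Answer: (1, 0)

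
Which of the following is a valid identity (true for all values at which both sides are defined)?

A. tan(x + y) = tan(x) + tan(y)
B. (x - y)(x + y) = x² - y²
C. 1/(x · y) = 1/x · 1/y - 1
B

A: fails at (3, 5) — LHS = tan(8) ≈ -6.8, RHS = tan(5) + tan(3) ≈ -3.523.
B: holds — e.g. at (3, 7), both sides equal -40.
C: fails at (1, 2) — LHS = 1/2, RHS = -1/2.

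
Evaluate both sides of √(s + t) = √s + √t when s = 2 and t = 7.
LHS = √(2 + 7) = 3
RHS = √2 + √7 = √(2) + √(7) ≈ 4.06

LHS ≠ RHS (they differ by about 1.06), so the equation does not hold here.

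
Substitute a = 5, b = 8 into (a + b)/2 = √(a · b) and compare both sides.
LHS = (5 + 8)/2 = 13/2
RHS = √(5 · 8) = 2·√(10) ≈ 6.325

LHS ≠ RHS (they differ by about 0.1754), so the equation does not hold here.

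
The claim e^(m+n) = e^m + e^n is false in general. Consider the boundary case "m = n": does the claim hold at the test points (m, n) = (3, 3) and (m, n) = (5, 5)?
At (3, 3): LHS = e^6 ≈ 403.4 ≠ RHS = 2·e^3 ≈ 40.17
At (5, 5): LHS = e^10 ≈ 22026.5 ≠ RHS = 2·e^5 ≈ 296.8

Answer: No, fails at both test points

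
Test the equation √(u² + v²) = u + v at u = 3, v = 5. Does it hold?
Fails

Substituting u = 3, v = 5:

LHS = √(3² + 5²) = √(34) ≈ 5.831
RHS = 3 + 5 = 8

LHS ≠ RHS, so the equation does not hold at this point.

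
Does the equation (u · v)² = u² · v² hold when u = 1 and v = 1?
Holds

Substituting u = 1, v = 1:

LHS = (1 · 1)² = 1
RHS = 1² · 1² = 1

LHS = RHS, so the equation holds at this point.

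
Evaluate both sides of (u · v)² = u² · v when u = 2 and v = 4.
LHS = (2 · 4)² = 64
RHS = 2² · 4 = 16

LHS ≠ RHS, so the equation does not hold here.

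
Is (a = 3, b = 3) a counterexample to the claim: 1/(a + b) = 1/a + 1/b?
Yes

Substituting a = 3, b = 3:
LHS = 1/(3 + 3) = 1/6
RHS = 1/3 + 1/3 = 2/3

Since LHS ≠ RHS, this pair disproves the claim.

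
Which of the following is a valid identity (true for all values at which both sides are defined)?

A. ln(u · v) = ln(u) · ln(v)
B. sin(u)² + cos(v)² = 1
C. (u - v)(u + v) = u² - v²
C

A: fails at (3, 7) — LHS = ln(21) ≈ 3.045, RHS = ln(3)·ln(7) ≈ 2.138.
B: fails at (2, 5) — LHS = cos(5)² + sin(2)² ≈ 0.9073, RHS = 1.
C: holds — e.g. at (2, 7), both sides equal -45.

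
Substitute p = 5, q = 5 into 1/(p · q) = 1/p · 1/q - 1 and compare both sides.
LHS = 1/(5 · 5) = 1/25
RHS = 1/5 · 1/5 - 1 = -24/25

LHS ≠ RHS, so the equation does not hold here.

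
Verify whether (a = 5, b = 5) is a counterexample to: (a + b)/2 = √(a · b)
Substituting a = 5, b = 5:
LHS = (5 + 5)/2 = 5
RHS = √(5 · 5) = 5

The sides agree, so this pair does not disprove the claim.

Answer: No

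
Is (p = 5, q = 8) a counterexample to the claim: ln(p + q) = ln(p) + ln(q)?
Yes

Substituting p = 5, q = 8:
LHS = ln(5 + 8) = ln(13) ≈ 2.565
RHS = ln(5) + ln(8) ≈ 3.689

Since LHS ≠ RHS, this pair disproves the claim.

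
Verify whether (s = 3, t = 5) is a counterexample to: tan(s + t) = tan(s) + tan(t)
Substituting s = 3, t = 5:
LHS = tan(3 + 5) = tan(8) ≈ -6.8
RHS = tan(3) + tan(5) ≈ -3.523

Since LHS ≠ RHS, this pair disproves the claim.

Answer: Yes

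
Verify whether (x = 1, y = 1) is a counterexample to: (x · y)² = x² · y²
Substituting x = 1, y = 1:
LHS = (1 · 1)² = 1
RHS = 1² · 1² = 1

The sides agree, so this pair does not disprove the claim.

Answer: No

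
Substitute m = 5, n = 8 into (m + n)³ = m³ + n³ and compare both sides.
LHS = (5 + 8)³ = 2197
RHS = 5³ + 8³ = 637

LHS ≠ RHS, so the equation does not hold here.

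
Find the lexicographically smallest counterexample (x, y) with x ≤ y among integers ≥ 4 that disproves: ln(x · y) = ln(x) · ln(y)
Substituting (4, 4) into the claim:
LHS = ln(4 · 4) = ln(16) ≈ 2.773
RHS = ln(4) · ln(4) = ln(4)² ≈ 1.922

Since LHS ≠ RHS, this pair disproves the claim, and no lexicographically smaller pair (x ≤ y, integers ≥ 4) does.

For instance (4, 11) is also a counterexample (LHS = ln(44) ≈ 3.784, RHS = ln(4)·ln(11) ≈ 3.324), but it's lexicographically larger.

Answer: (x, y) = (4, 4)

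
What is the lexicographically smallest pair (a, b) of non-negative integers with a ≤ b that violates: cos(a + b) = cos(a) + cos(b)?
(a, b) = (0, 0)

Substituting (0, 0) into the claim:
LHS = cos(0 + 0) = 1
RHS = cos(0) + cos(0) = 2

Since LHS ≠ RHS, this pair disproves the claim, and no lexicographically smaller pair (a ≤ b, non-negative integers) does.

For instance (2, 4) is also a counterexample (LHS = cos(6) ≈ 0.9602, RHS = cos(4) + cos(2) ≈ -1.07), but it's lexicographically larger.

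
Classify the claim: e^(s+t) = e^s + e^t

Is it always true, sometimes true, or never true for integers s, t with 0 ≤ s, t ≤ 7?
Never true

The claim fails for every pair in the range. For instance at (s, t) = (7, 0): LHS = e^7 ≈ 1097, RHS = 1 + e^7 ≈ 1098.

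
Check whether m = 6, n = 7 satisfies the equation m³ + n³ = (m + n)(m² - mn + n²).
Substituting m = 6, n = 7:

LHS = 6³ + 7³ = 559
RHS = (6 + 7)(6² - 6·7 + 7²) = 559

LHS = RHS, so the equation holds at this point.

Answer: Holds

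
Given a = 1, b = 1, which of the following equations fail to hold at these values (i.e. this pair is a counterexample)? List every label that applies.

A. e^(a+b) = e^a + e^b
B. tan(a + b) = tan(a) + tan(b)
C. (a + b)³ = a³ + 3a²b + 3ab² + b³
Evaluating each claim at the given values:
A. LHS = e^2 ≈ 7.389, RHS = 2·e ≈ 5.437 → fails here (LHS ≠ RHS)
B. LHS = tan(2) ≈ -2.185, RHS = 2·tan(1) ≈ 3.115 → fails here (LHS ≠ RHS)
C. LHS = 8, RHS = 8 → holds here (LHS = RHS)

Answer: A, B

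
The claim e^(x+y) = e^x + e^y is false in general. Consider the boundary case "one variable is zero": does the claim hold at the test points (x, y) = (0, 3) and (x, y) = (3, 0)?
At (0, 3): LHS = e^3 ≈ 20.09 ≠ RHS = 1 + e^3 ≈ 21.09
At (3, 0): LHS = e^3 ≈ 20.09 ≠ RHS = 1 + e^3 ≈ 21.09

Answer: No, fails at both test points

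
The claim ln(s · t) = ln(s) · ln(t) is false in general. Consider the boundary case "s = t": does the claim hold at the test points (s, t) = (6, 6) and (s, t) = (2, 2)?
At (6, 6): LHS = ln(36) ≈ 3.584 ≠ RHS = ln(6)² ≈ 3.21
At (2, 2): LHS = ln(4) ≈ 1.386 ≠ RHS = ln(2)² ≈ 0.4805

Answer: No, fails at both test points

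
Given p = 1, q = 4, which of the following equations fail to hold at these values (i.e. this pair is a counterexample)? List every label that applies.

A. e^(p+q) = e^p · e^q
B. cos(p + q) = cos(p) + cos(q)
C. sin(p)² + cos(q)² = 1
Evaluating each claim at the given values:
A. LHS = e^5 ≈ 148.4, RHS = e^5 ≈ 148.4 → holds here (LHS = RHS)
B. LHS = cos(5) ≈ 0.2837, RHS = cos(4) + cos(1) ≈ -0.1133 → fails here (LHS ≠ RHS)
C. LHS = cos(4)² + sin(1)² ≈ 1.135, RHS = 1 → fails here (LHS ≠ RHS)

Answer: B, C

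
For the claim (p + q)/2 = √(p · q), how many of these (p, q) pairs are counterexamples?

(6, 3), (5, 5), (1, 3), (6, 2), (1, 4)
4

Testing each pair:
(6, 3): LHS = 9/2, RHS = 3·√(2) ≈ 4.243 → counterexample
(5, 5): LHS = 5, RHS = 5 → satisfies claim
(1, 3): LHS = 2, RHS = √(3) ≈ 1.732 → counterexample
(6, 2): LHS = 4, RHS = 2·√(3) ≈ 3.464 → counterexample
(1, 4): LHS = 5/2, RHS = 2 → counterexample

That makes 4 counterexamples.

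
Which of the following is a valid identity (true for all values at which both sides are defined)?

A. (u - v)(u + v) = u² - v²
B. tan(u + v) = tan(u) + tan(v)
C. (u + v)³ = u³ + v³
A: holds — e.g. at (2, 3), both sides equal -5.
B: fails at (2, 4) — LHS = tan(6) ≈ -0.291, RHS = tan(2) + tan(4) ≈ -1.027.
C: fails at (1, 2) — LHS = 27, RHS = 9.

Answer: A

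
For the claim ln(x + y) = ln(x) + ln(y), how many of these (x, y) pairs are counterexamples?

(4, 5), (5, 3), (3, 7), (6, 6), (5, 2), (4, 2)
Testing each pair:
(4, 5): LHS = ln(9) ≈ 2.197, RHS = ln(4) + ln(5) ≈ 2.996 → counterexample
(5, 3): LHS = ln(8) ≈ 2.079, RHS = ln(3) + ln(5) ≈ 2.708 → counterexample
(3, 7): LHS = ln(10) ≈ 2.303, RHS = ln(3) + ln(7) ≈ 3.045 → counterexample
(6, 6): LHS = ln(12) ≈ 2.485, RHS = 2·ln(6) ≈ 3.584 → counterexample
(5, 2): LHS = ln(7) ≈ 1.946, RHS = ln(2) + ln(5) ≈ 2.303 → counterexample
(4, 2): LHS = ln(6) ≈ 1.792, RHS = ln(2) + ln(4) ≈ 2.079 → counterexample

That makes 6 counterexamples.

Answer: 6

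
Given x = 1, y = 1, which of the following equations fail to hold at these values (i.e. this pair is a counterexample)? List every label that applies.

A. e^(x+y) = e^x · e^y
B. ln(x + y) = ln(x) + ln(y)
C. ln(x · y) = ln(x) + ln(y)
B

Evaluating each claim at the given values:
A. LHS = e^2 ≈ 7.389, RHS = e^2 ≈ 7.389 → holds here (LHS = RHS)
B. LHS = ln(2) ≈ 0.6931, RHS = 0 → fails here (LHS ≠ RHS)
C. LHS = 0, RHS = 0 → holds here (LHS = RHS)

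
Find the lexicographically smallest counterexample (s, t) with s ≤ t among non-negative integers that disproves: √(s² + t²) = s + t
(s, t) = (1, 1)

Substituting (1, 1) into the claim:
LHS = √(1² + 1²) = √(2) ≈ 1.414
RHS = 1 + 1 = 2

Since LHS ≠ RHS, this pair disproves the claim, and no lexicographically smaller pair (s ≤ t, non-negative integers) does.

For instance (4, 5) is also a counterexample (LHS = √(41) ≈ 6.403, RHS = 9), but it's lexicographically larger.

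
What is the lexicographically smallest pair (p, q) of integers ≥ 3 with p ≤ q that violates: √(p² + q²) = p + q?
(p, q) = (3, 3)

Substituting (3, 3) into the claim:
LHS = √(3² + 3²) = 3·√(2) ≈ 4.243
RHS = 3 + 3 = 6

Since LHS ≠ RHS, this pair disproves the claim, and no lexicographically smaller pair (p ≤ q, integers ≥ 3) does.

For instance (5, 9) is also a counterexample (LHS = √(106) ≈ 10.3, RHS = 14), but it's lexicographically larger.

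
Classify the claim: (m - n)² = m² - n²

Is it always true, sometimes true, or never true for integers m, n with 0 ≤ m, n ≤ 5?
It holds at (m, n) = (4, 0) (both sides equal 16), but fails at (m, n) = (1, 4) (LHS = 9, RHS = -15).

Answer: Sometimes true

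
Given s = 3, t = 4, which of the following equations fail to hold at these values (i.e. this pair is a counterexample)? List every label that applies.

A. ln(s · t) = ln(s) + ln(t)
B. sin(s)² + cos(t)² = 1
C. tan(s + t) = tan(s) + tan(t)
B, C

Evaluating each claim at the given values:
A. LHS = ln(12) ≈ 2.485, RHS = ln(3) + ln(4) ≈ 2.485 → holds here (LHS = RHS)
B. LHS = sin(3)² + cos(4)² ≈ 0.4472, RHS = 1 → fails here (LHS ≠ RHS)
C. LHS = tan(7) ≈ 0.8714, RHS = tan(3) + tan(4) ≈ 1.015 → fails here (LHS ≠ RHS)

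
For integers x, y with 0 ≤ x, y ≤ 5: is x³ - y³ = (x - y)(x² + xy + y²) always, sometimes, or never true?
The identity holds for every pair in the range. For instance at (x, y) = (2, 3): both sides equal -19.

Answer: Always true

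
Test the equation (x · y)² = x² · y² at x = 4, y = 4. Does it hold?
Substituting x = 4, y = 4:

LHS = (4 · 4)² = 256
RHS = 4² · 4² = 256

LHS = RHS, so the equation holds at this point.

Answer: Holds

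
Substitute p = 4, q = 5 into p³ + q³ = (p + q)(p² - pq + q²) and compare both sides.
LHS = 4³ + 5³ = 189
RHS = (4 + 5)(4² - 4·5 + 5²) = 189

LHS = RHS: the two sides agree.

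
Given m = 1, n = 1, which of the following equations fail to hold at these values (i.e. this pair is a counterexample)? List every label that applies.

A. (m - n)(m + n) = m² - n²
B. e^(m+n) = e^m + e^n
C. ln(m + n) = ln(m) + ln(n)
Evaluating each claim at the given values:
A. LHS = 0, RHS = 0 → holds here (LHS = RHS)
B. LHS = e^2 ≈ 7.389, RHS = 2·e ≈ 5.437 → fails here (LHS ≠ RHS)
C. LHS = ln(2) ≈ 0.6931, RHS = 0 → fails here (LHS ≠ RHS)

Answer: B, C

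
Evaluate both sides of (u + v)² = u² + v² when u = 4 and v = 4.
LHS = (4 + 4)² = 64
RHS = 4² + 4² = 32

LHS ≠ RHS, so the equation does not hold here.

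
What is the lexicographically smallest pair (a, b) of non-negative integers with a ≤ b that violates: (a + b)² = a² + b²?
At (0, 0): both sides equal 0, so it holds there.
At (0, 2): both sides equal 4, so it holds there.

Substituting (1, 1) into the claim:
LHS = (1 + 1)² = 4
RHS = 1² + 1² = 2

Since LHS ≠ RHS, this pair disproves the claim, and no lexicographically smaller pair (a ≤ b, non-negative integers) does.

For instance (1, 5) is also a counterexample (LHS = 36, RHS = 26), but it's lexicographically larger.

Answer: (a, b) = (1, 1)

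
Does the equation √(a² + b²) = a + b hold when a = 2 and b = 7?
Fails

Substituting a = 2, b = 7:

LHS = √(2² + 7²) = √(53) ≈ 7.28
RHS = 2 + 7 = 9

LHS ≠ RHS, so the equation does not hold at this point.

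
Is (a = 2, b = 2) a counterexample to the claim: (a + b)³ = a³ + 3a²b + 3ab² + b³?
No

Substituting a = 2, b = 2:
LHS = (2 + 2)³ = 64
RHS = 2³ + 3·2²·2 + 3·2·2² + 2³ = 64

The sides agree, so this pair does not disprove the claim.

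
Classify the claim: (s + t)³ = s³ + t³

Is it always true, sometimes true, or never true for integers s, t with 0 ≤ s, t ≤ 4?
Sometimes true

It holds at (s, t) = (3, 0) (both sides equal 27), but fails at (s, t) = (1, 3) (LHS = 64, RHS = 28).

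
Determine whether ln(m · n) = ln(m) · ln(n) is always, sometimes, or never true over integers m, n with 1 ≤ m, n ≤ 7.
Sometimes true

It holds at (m, n) = (1, 1) (both sides equal 0), but fails at (m, n) = (1, 5) (LHS = ln(5) ≈ 1.609, RHS = 0).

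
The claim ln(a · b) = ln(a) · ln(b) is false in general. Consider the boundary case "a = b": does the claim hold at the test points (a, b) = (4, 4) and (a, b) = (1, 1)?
Only at (1, 1)

At (4, 4): LHS = ln(16) ≈ 2.773 ≠ RHS = ln(4)² ≈ 1.922
At (1, 1): LHS = 0, RHS = 0 → equal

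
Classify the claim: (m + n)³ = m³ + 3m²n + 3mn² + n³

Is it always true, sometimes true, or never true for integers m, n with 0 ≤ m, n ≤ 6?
The identity holds for every pair in the range. For instance at (m, n) = (3, 1): both sides equal 64.

Answer: Always true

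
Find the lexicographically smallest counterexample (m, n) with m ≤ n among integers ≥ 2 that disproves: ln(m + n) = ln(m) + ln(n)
At (2, 2): both sides equal ln(4) ≈ 1.386, so it holds there.

Substituting (2, 3) into the claim:
LHS = ln(2 + 3) = ln(5) ≈ 1.609
RHS = ln(2) + ln(3) ≈ 1.792

Since LHS ≠ RHS, this pair disproves the claim, and no lexicographically smaller pair (m ≤ n, integers ≥ 2) does.

For instance (3, 4) is also a counterexample (LHS = ln(7) ≈ 1.946, RHS = ln(3) + ln(4) ≈ 2.485), but it's lexicographically larger.

Answer: (m, n) = (2, 3)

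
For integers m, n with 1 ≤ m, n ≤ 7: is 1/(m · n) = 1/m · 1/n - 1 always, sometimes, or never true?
The claim fails for every pair in the range. For instance at (m, n) = (5, 6): LHS = 1/30, RHS = -29/30.

Answer: Never true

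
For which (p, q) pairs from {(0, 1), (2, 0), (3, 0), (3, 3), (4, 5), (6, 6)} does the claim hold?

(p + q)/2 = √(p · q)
(3, 3), (6, 6)

Testing each pair:
(0, 1): LHS = 1/2, RHS = 0 → fails
(2, 0): LHS = 1, RHS = 0 → fails
(3, 0): LHS = 3/2, RHS = 0 → fails
(3, 3): LHS = 3, RHS = 3 → holds
(4, 5): LHS = 9/2, RHS = 2·√(5) ≈ 4.472 → fails
(6, 6): LHS = 6, RHS = 6 → holds

2 of 6 pairs satisfy the claim.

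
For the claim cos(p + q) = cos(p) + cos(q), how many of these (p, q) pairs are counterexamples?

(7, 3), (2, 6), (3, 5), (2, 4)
4

Testing each pair:
(7, 3): LHS = cos(10) ≈ -0.8391, RHS = cos(3) + cos(7) ≈ -0.2361 → counterexample
(2, 6): LHS = cos(8) ≈ -0.1455, RHS = cos(2) + cos(6) ≈ 0.544 → counterexample
(3, 5): LHS = cos(8) ≈ -0.1455, RHS = cos(3) + cos(5) ≈ -0.7063 → counterexample
(2, 4): LHS = cos(6) ≈ 0.9602, RHS = cos(4) + cos(2) ≈ -1.07 → counterexample

That makes 4 counterexamples.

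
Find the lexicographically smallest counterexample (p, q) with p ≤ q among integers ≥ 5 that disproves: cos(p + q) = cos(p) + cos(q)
Substituting (5, 5) into the claim:
LHS = cos(5 + 5) = cos(10) ≈ -0.8391
RHS = cos(5) + cos(5) = 2·cos(5) ≈ 0.5673

Since LHS ≠ RHS, this pair disproves the claim, and no lexicographically smaller pair (p ≤ q, integers ≥ 5) does.

For instance (8, 12) is also a counterexample (LHS = cos(20) ≈ 0.4081, RHS = cos(8) + cos(12) ≈ 0.6984), but it's lexicographically larger.

Answer: (p, q) = (5, 5)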